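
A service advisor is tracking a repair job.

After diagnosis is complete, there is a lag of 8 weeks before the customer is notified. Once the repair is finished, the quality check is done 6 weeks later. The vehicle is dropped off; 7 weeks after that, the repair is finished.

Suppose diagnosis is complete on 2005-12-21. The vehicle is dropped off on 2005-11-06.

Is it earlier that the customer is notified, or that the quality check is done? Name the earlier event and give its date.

Diagnosis is complete: Dec 21, 2005.
The customer is notified: Dec 21, 2005 + 8 weeks = Feb 15, 2006.
The vehicle is dropped off: Nov 6, 2005.
The repair is finished: Nov 6, 2005 + 7 weeks = Dec 25, 2005.
The quality check is done: Dec 25, 2005 + 6 weeks = Feb 5, 2006.
Comparing: the customer is notified on Feb 15, 2006 vs the quality check is done on Feb 5, 2006. Earlier: the quality check is done.

The quality check is done — 2006-02-05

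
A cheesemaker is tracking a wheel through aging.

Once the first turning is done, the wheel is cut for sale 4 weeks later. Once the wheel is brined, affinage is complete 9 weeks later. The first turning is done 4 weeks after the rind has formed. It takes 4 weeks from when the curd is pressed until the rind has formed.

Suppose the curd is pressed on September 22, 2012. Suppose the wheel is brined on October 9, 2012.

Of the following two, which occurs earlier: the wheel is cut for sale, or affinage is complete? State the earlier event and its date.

Affinage is complete — December 11, 2012

The curd is pressed: Sep 22, 2012.
The rind has formed: Sep 22, 2012 + 4 weeks = Oct 20, 2012.
The first turning is done: Oct 20, 2012 + 4 weeks = Nov 17, 2012.
The wheel is cut for sale: Nov 17, 2012 + 4 weeks = Dec 15, 2012.
The wheel is brined: Oct 9, 2012.
Affinage is complete: Oct 9, 2012 + 9 weeks = Dec 11, 2012.
Comparing: the wheel is cut for sale on Dec 15, 2012 vs affinage is complete on Dec 11, 2012. Earlier: affinage is complete.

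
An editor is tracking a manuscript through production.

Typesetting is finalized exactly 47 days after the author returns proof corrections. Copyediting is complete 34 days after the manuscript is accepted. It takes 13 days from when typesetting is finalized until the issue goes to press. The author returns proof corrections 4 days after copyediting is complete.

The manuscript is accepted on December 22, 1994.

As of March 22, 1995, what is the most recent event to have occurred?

Typesetting is finalized

The manuscript is accepted: Dec 22, 1994.
Copyediting is complete: Dec 22, 1994 + 34 days = Jan 25, 1995.
The author returns proof corrections: Jan 25, 1995 + 4 days = Jan 29, 1995.
Typesetting is finalized: Jan 29, 1995 + 47 days = Mar 17, 1995.
The issue goes to press: Mar 17, 1995 + 13 days = Mar 30, 1995.
Mar 22, 1995 falls between when typesetting is finalized (Mar 17, 1995) and when the issue goes to press (Mar 30, 1995).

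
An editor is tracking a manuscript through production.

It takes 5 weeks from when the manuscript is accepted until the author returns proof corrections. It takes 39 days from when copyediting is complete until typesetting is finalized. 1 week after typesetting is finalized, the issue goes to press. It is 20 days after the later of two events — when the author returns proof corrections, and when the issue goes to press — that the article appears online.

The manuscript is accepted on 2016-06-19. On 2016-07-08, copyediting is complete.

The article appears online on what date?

2016-09-12

The manuscript is accepted: Jun 19, 2016.
The author returns proof corrections: Jun 19, 2016 + 5 weeks = Jul 24, 2016.
Copyediting is complete: Jul 8, 2016.
Typesetting is finalized: Jul 8, 2016 + 39 days = Aug 16, 2016.
The issue goes to press: Aug 16, 2016 + 1 week = Aug 23, 2016.
Both prerequisites met — the author returns proof corrections (Jul 24, 2016), the issue goes to press (Aug 23, 2016); the later is Aug 23, 2016.
The article appears online: Aug 23, 2016 + 20 days = Sep 12, 2016.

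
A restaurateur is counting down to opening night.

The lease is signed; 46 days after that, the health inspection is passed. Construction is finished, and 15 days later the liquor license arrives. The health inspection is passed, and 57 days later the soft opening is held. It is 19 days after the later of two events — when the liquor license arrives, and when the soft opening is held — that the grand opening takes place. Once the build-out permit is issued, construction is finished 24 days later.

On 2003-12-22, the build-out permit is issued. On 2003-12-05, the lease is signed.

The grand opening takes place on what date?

The build-out permit is issued: Dec 22, 2003.
Construction is finished: Dec 22, 2003 + 24 days = Jan 15, 2004.
The liquor license arrives: Jan 15, 2004 + 15 days = Jan 30, 2004.
The lease is signed: Dec 5, 2003.
The health inspection is passed: Dec 5, 2003 + 46 days = Jan 20, 2004.
The soft opening is held: Jan 20, 2004 + 57 days = Mar 17, 2004.
Both prerequisites met — the liquor license arrives (Jan 30, 2004), the soft opening is held (Mar 17, 2004); the later is Mar 17, 2004.
The grand opening takes place: Mar 17, 2004 + 19 days = Apr 5, 2004.

2004-04-05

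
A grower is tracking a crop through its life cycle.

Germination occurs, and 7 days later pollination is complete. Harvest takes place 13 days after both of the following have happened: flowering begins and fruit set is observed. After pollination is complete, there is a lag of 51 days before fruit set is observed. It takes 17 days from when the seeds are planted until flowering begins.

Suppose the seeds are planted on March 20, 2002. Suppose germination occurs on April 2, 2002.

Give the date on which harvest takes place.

The seeds are planted: Mar 20, 2002.
Flowering begins: Mar 20, 2002 + 17 days = Apr 6, 2002.
Germination occurs: Apr 2, 2002.
Pollination is complete: Apr 2, 2002 + 7 days = Apr 9, 2002.
Fruit set is observed: Apr 9, 2002 + 51 days = May 30, 2002.
Both prerequisites met — flowering begins (Apr 6, 2002), fruit set is observed (May 30, 2002); the later is May 30, 2002.
Harvest takes place: May 30, 2002 + 13 days = Jun 12, 2002.

June 12, 2002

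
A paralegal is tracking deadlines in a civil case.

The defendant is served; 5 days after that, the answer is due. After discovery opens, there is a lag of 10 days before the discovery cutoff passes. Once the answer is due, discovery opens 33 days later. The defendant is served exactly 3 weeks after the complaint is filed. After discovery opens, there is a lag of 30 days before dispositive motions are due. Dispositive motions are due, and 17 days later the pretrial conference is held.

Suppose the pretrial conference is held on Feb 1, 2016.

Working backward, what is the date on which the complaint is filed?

The pretrial conference is held: Feb 1, 2016.
Dispositive motions are due: Feb 1, 2016 − 17 days = Jan 15, 2016.
Discovery opens: Jan 15, 2016 − 30 days = Dec 16, 2015.
The answer is due: Dec 16, 2015 − 33 days = Nov 13, 2015.
The defendant is served: Nov 13, 2015 − 5 days = Nov 8, 2015.
The complaint is filed: Nov 8, 2015 − 3 weeks = Oct 18, 2015.

Oct 18, 2015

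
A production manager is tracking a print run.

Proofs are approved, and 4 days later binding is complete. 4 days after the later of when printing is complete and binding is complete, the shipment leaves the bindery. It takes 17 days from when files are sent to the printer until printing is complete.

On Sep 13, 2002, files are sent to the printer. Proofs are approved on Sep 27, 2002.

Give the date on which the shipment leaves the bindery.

Oct 5, 2002

Files are sent to the printer: Sep 13, 2002.
Printing is complete: Sep 13, 2002 + 17 days = Sep 30, 2002.
Proofs are approved: Sep 27, 2002.
Binding is complete: Sep 27, 2002 + 4 days = Oct 1, 2002.
Both prerequisites met — printing is complete (Sep 30, 2002), binding is complete (Oct 1, 2002); the later is Oct 1, 2002.
The shipment leaves the bindery: Oct 1, 2002 + 4 days = Oct 5, 2002.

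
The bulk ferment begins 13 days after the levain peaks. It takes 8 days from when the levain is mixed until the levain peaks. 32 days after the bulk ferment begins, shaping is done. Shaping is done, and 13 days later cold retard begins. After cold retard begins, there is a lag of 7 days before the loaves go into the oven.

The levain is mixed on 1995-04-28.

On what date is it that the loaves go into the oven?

1995-07-10

The levain is mixed: Apr 28, 1995.
The levain peaks: Apr 28, 1995 + 8 days = May 6, 1995.
The bulk ferment begins: May 6, 1995 + 13 days = May 19, 1995.
Shaping is done: May 19, 1995 + 32 days = Jun 20, 1995.
Cold retard begins: Jun 20, 1995 + 13 days = Jul 3, 1995.
The loaves go into the oven: Jul 3, 1995 + 7 days = Jul 10, 1995.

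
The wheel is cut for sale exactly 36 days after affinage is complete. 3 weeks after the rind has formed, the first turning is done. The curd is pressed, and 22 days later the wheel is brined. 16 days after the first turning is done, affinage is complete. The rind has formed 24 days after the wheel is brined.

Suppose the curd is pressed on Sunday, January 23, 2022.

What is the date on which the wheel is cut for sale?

Sunday, May 22, 2022

The curd is pressed: Jan 23, 2022.
The wheel is brined: Jan 23, 2022 + 22 days = Feb 14, 2022.
The rind has formed: Feb 14, 2022 + 24 days = Mar 10, 2022.
The first turning is done: Mar 10, 2022 + 3 weeks = Mar 31, 2022.
Affinage is complete: Mar 31, 2022 + 16 days = Apr 16, 2022.
The wheel is cut for sale: Apr 16, 2022 + 36 days = May 22, 2022.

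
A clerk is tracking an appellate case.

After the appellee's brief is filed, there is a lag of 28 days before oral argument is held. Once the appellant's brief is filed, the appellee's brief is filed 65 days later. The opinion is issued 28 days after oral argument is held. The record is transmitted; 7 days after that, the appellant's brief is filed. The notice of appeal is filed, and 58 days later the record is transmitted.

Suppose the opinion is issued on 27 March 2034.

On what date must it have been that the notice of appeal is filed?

The opinion is issued: Mar 27, 2034.
Oral argument is held: Mar 27, 2034 − 28 days = Feb 27, 2034.
The appellee's brief is filed: Feb 27, 2034 − 28 days = Jan 30, 2034.
The appellant's brief is filed: Jan 30, 2034 − 65 days = Nov 26, 2033.
The record is transmitted: Nov 26, 2033 − 7 days = Nov 19, 2033.
The notice of appeal is filed: Nov 19, 2033 − 58 days = Sep 22, 2033.

22 September 2033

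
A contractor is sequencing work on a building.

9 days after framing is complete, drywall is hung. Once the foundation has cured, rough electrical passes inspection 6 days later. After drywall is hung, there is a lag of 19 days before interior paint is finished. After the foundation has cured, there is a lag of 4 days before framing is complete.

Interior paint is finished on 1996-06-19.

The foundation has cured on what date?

Interior paint is finished: Jun 19, 1996.
Drywall is hung: Jun 19, 1996 − 19 days = May 31, 1996.
Framing is complete: May 31, 1996 − 9 days = May 22, 1996.
The foundation has cured: May 22, 1996 − 4 days = May 18, 1996.

1996-05-18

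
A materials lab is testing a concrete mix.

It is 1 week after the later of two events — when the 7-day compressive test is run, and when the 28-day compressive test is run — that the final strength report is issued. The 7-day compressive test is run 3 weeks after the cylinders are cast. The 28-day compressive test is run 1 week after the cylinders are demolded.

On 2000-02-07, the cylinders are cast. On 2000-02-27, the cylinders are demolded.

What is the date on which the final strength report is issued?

2000-03-12

The cylinders are cast: Feb 7, 2000.
The 7-day compressive test is run: Feb 7, 2000 + 3 weeks = Feb 28, 2000.
The cylinders are demolded: Feb 27, 2000.
The 28-day compressive test is run: Feb 27, 2000 + 1 week = Mar 5, 2000.
Both prerequisites met — the 7-day compressive test is run (Feb 28, 2000), the 28-day compressive test is run (Mar 5, 2000); the later is Mar 5, 2000.
The final strength report is issued: Mar 5, 2000 + 1 week = Mar 12, 2000.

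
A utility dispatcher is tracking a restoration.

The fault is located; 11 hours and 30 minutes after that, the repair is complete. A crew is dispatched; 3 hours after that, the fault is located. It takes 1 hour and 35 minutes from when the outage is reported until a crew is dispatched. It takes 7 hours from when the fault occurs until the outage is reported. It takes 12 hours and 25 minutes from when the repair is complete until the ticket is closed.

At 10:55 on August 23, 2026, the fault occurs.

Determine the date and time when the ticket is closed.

The fault occurs: 10:55 Aug 23, 2026.
The outage is reported: 10:55 Aug 23, 2026 + 7h = 17:55 Aug 23, 2026.
A crew is dispatched: 17:55 Aug 23, 2026 + 1h35m = 19:30 Aug 23, 2026.
The fault is located: 19:30 Aug 23, 2026 + 3h = 22:30 Aug 23, 2026.
The repair is complete: 22:30 Aug 23, 2026 + 11h30m = 10:00 Aug 24, 2026.
The ticket is closed: 10:00 Aug 24, 2026 + 12h25m = 22:25 Aug 24, 2026.

22:25 on August 24, 2026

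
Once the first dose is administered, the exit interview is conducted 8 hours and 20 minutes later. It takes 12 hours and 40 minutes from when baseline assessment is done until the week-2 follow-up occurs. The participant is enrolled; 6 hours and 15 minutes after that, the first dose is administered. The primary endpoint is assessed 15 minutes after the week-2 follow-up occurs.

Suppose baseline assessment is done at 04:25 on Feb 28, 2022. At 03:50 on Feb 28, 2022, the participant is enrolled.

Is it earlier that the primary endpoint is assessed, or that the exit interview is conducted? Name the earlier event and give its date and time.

Baseline assessment is done: 04:25 Feb 28, 2022.
The week-2 follow-up occurs: 04:25 Feb 28, 2022 + 12h40m = 17:05 Feb 28, 2022.
The primary endpoint is assessed: 17:05 Feb 28, 2022 + 15m = 17:20 Feb 28, 2022.
The participant is enrolled: 03:50 Feb 28, 2022.
The first dose is administered: 03:50 Feb 28, 2022 + 6h15m = 10:05 Feb 28, 2022.
The exit interview is conducted: 10:05 Feb 28, 2022 + 8h20m = 18:25 Feb 28, 2022.
Comparing: the primary endpoint is assessed at 17:20 Feb 28, 2022 vs the exit interview is conducted at 18:25 Feb 28, 2022. Earlier: the primary endpoint is assessed.

The primary endpoint is assessed — 17:20 on Feb 28, 2022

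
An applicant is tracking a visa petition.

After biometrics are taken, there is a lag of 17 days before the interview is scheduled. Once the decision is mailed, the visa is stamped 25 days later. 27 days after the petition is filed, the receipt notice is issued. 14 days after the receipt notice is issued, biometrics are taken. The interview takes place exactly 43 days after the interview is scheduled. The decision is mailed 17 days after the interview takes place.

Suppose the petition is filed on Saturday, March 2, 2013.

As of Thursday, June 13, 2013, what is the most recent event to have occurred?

The petition is filed: Mar 2, 2013.
The receipt notice is issued: Mar 2, 2013 + 27 days = Mar 29, 2013.
Biometrics are taken: Mar 29, 2013 + 14 days = Apr 12, 2013.
The interview is scheduled: Apr 12, 2013 + 17 days = Apr 29, 2013.
The interview takes place: Apr 29, 2013 + 43 days = Jun 11, 2013.
The decision is mailed: Jun 11, 2013 + 17 days = Jun 28, 2013.
The visa is stamped: Jun 28, 2013 + 25 days = Jul 23, 2013.
Jun 13, 2013 falls between when the interview takes place (Jun 11, 2013) and when the decision is mailed (Jun 28, 2013).

The interview takes place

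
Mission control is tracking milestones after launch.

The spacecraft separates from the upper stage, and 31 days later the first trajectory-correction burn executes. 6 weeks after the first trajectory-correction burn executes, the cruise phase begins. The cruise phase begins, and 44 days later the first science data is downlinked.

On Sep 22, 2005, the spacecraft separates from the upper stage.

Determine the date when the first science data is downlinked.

Jan 17, 2006

The spacecraft separates from the upper stage: Sep 22, 2005.
The first trajectory-correction burn executes: Sep 22, 2005 + 31 days = Oct 23, 2005.
The cruise phase begins: Oct 23, 2005 + 6 weeks = Dec 4, 2005.
The first science data is downlinked: Dec 4, 2005 + 44 days = Jan 17, 2006.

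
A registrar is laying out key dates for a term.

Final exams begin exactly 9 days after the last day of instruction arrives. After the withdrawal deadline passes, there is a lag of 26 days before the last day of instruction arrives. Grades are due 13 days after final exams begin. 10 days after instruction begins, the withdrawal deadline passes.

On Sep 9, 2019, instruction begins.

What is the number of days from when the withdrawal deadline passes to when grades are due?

48 days

Causal path: the withdrawal deadline passes → the last day of instruction arrives → final exams begin → grades are due.
Total delay along the path: 26 + 9 + 13 = 48 days.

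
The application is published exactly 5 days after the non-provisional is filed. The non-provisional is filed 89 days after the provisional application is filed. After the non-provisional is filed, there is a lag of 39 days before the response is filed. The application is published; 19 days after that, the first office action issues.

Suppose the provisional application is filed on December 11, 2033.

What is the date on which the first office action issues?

April 3, 2034

The provisional application is filed: Dec 11, 2033.
The non-provisional is filed: Dec 11, 2033 + 89 days = Mar 10, 2034.
The application is published: Mar 10, 2034 + 5 days = Mar 15, 2034.
The first office action issues: Mar 15, 2034 + 19 days = Apr 3, 2034.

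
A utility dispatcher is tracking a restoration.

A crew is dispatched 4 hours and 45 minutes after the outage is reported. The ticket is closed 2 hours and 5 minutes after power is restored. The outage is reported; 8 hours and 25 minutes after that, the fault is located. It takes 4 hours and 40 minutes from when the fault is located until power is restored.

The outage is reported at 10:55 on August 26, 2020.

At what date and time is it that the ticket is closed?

02:05 on August 27, 2020

The outage is reported: 10:55 Aug 26, 2020.
The fault is located: 10:55 Aug 26, 2020 + 8h25m = 19:20 Aug 26, 2020.
Power is restored: 19:20 Aug 26, 2020 + 4h40m = 00:00 Aug 27, 2020.
The ticket is closed: 00:00 Aug 27, 2020 + 2h05m = 02:05 Aug 27, 2020.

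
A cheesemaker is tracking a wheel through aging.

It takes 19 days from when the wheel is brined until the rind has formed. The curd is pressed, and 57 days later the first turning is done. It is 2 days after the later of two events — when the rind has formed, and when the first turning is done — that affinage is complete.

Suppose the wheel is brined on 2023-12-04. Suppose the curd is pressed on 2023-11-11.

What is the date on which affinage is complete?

2024-01-09

The wheel is brined: Dec 4, 2023.
The rind has formed: Dec 4, 2023 + 19 days = Dec 23, 2023.
The curd is pressed: Nov 11, 2023.
The first turning is done: Nov 11, 2023 + 57 days = Jan 7, 2024.
Both prerequisites met — the rind has formed (Dec 23, 2023), the first turning is done (Jan 7, 2024); the later is Jan 7, 2024.
Affinage is complete: Jan 7, 2024 + 2 days = Jan 9, 2024.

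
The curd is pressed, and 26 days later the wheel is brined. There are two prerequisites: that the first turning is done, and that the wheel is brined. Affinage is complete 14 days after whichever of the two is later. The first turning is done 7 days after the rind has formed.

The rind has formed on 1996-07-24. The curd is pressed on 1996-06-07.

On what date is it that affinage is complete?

1996-08-14

The rind has formed: Jul 24, 1996.
The first turning is done: Jul 24, 1996 + 7 days = Jul 31, 1996.
The curd is pressed: Jun 7, 1996.
The wheel is brined: Jun 7, 1996 + 26 days = Jul 3, 1996.
Both prerequisites met — the first turning is done (Jul 31, 1996), the wheel is brined (Jul 3, 1996); the later is Jul 31, 1996.
Affinage is complete: Jul 31, 1996 + 14 days = Aug 14, 1996.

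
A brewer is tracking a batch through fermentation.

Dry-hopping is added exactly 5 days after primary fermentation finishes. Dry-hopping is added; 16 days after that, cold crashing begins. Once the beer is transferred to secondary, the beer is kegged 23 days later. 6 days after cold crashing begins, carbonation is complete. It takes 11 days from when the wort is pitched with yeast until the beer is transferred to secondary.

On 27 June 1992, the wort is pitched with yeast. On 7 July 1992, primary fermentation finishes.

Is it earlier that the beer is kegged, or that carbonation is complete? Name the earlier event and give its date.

The beer is kegged — 31 July 1992

The wort is pitched with yeast: Jun 27, 1992.
The beer is transferred to secondary: Jun 27, 1992 + 11 days = Jul 8, 1992.
The beer is kegged: Jul 8, 1992 + 23 days = Jul 31, 1992.
Primary fermentation finishes: Jul 7, 1992.
Dry-hopping is added: Jul 7, 1992 + 5 days = Jul 12, 1992.
Cold crashing begins: Jul 12, 1992 + 16 days = Jul 28, 1992.
Carbonation is complete: Jul 28, 1992 + 6 days = Aug 3, 1992.
Comparing: the beer is kegged on Jul 31, 1992 vs carbonation is complete on Aug 3, 1992. Earlier: the beer is kegged.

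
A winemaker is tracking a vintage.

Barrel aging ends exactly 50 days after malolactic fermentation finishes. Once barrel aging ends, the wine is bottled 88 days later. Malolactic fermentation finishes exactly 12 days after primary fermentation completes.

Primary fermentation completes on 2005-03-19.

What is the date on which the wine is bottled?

Primary fermentation completes: Mar 19, 2005.
Malolactic fermentation finishes: Mar 19, 2005 + 12 days = Mar 31, 2005.
Barrel aging ends: Mar 31, 2005 + 50 days = May 20, 2005.
The wine is bottled: May 20, 2005 + 88 days = Aug 16, 2005.

2005-08-16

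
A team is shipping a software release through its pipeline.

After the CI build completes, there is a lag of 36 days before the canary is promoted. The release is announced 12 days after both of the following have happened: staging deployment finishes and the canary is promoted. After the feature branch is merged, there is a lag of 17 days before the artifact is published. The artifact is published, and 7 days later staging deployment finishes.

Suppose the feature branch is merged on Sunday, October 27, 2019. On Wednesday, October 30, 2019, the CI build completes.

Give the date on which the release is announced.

Tuesday, December 17, 2019

The feature branch is merged: Oct 27, 2019.
The artifact is published: Oct 27, 2019 + 17 days = Nov 13, 2019.
Staging deployment finishes: Nov 13, 2019 + 7 days = Nov 20, 2019.
The CI build completes: Oct 30, 2019.
The canary is promoted: Oct 30, 2019 + 36 days = Dec 5, 2019.
Both prerequisites met — staging deployment finishes (Nov 20, 2019), the canary is promoted (Dec 5, 2019); the later is Dec 5, 2019.
The release is announced: Dec 5, 2019 + 12 days = Dec 17, 2019.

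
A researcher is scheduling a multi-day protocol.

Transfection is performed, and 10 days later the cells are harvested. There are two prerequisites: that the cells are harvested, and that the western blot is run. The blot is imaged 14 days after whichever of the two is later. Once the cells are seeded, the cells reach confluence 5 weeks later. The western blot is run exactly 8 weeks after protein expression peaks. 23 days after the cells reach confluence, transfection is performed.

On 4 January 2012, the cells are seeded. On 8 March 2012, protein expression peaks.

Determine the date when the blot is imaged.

The cells are seeded: Jan 4, 2012.
The cells reach confluence: Jan 4, 2012 + 5 weeks = Feb 8, 2012.
Transfection is performed: Feb 8, 2012 + 23 days = Mar 2, 2012.
The cells are harvested: Mar 2, 2012 + 10 days = Mar 12, 2012.
Protein expression peaks: Mar 8, 2012.
The western blot is run: Mar 8, 2012 + 8 weeks = May 3, 2012.
Both prerequisites met — the cells are harvested (Mar 12, 2012), the western blot is run (May 3, 2012); the later is May 3, 2012.
The blot is imaged: May 3, 2012 + 14 days = May 17, 2012.

17 May 2012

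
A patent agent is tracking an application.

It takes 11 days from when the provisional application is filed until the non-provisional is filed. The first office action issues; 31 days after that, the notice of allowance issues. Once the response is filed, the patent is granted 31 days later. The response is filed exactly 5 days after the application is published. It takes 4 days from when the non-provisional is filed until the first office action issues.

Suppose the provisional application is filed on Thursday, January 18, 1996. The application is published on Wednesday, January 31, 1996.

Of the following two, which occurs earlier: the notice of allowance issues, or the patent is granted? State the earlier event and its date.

The notice of allowance issues — Monday, March 4, 1996

The provisional application is filed: Jan 18, 1996.
The non-provisional is filed: Jan 18, 1996 + 11 days = Jan 29, 1996.
The first office action issues: Jan 29, 1996 + 4 days = Feb 2, 1996.
The notice of allowance issues: Feb 2, 1996 + 31 days = Mar 4, 1996.
The application is published: Jan 31, 1996.
The response is filed: Jan 31, 1996 + 5 days = Feb 5, 1996.
The patent is granted: Feb 5, 1996 + 31 days = Mar 7, 1996.
Comparing: the notice of allowance issues on Mar 4, 1996 vs the patent is granted on Mar 7, 1996. Earlier: the notice of allowance issues.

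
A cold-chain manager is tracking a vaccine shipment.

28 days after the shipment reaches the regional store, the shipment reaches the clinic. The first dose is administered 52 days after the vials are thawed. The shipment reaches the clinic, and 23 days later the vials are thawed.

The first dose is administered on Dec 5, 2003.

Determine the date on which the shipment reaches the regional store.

The first dose is administered: Dec 5, 2003.
The vials are thawed: Dec 5, 2003 − 52 days = Oct 14, 2003.
The shipment reaches the clinic: Oct 14, 2003 − 23 days = Sep 21, 2003.
The shipment reaches the regional store: Sep 21, 2003 − 28 days = Aug 24, 2003.

Aug 24, 2003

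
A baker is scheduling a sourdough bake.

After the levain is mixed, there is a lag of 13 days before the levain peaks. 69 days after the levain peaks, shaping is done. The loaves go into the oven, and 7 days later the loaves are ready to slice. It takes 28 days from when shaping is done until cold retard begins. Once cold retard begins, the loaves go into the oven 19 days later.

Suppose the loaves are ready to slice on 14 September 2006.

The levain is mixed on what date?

The loaves are ready to slice: Sep 14, 2006.
The loaves go into the oven: Sep 14, 2006 − 7 days = Sep 7, 2006.
Cold retard begins: Sep 7, 2006 − 19 days = Aug 19, 2006.
Shaping is done: Aug 19, 2006 − 28 days = Jul 22, 2006.
The levain peaks: Jul 22, 2006 − 69 days = May 14, 2006.
The levain is mixed: May 14, 2006 − 13 days = May 1, 2006.

1 May 2006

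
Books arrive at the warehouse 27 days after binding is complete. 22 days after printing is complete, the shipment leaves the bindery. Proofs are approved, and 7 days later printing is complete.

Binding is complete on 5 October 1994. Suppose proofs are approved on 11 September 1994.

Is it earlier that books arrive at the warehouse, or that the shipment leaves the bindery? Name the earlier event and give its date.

The shipment leaves the bindery — 10 October 1994

Binding is complete: Oct 5, 1994.
Books arrive at the warehouse: Oct 5, 1994 + 27 days = Nov 1, 1994.
Proofs are approved: Sep 11, 1994.
Printing is complete: Sep 11, 1994 + 7 days = Sep 18, 1994.
The shipment leaves the bindery: Sep 18, 1994 + 22 days = Oct 10, 1994.
Comparing: books arrive at the warehouse on Nov 1, 1994 vs the shipment leaves the bindery on Oct 10, 1994. Earlier: the shipment leaves the bindery.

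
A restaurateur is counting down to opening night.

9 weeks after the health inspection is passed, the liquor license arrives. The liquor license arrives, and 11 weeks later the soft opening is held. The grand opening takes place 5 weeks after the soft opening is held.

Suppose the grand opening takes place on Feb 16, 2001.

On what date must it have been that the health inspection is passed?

Aug 25, 2000

The grand opening takes place: Feb 16, 2001.
The soft opening is held: Feb 16, 2001 − 5 weeks = Jan 12, 2001.
The liquor license arrives: Jan 12, 2001 − 11 weeks = Oct 27, 2000.
The health inspection is passed: Oct 27, 2000 − 9 weeks = Aug 25, 2000.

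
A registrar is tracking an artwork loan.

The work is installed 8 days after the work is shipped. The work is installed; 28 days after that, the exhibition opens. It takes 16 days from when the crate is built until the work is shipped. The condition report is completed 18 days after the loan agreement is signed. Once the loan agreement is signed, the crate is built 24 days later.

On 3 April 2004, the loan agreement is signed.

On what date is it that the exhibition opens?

The loan agreement is signed: Apr 3, 2004.
The crate is built: Apr 3, 2004 + 24 days = Apr 27, 2004.
The work is shipped: Apr 27, 2004 + 16 days = May 13, 2004.
The work is installed: May 13, 2004 + 8 days = May 21, 2004.
The exhibition opens: May 21, 2004 + 28 days = Jun 18, 2004.

18 June 2004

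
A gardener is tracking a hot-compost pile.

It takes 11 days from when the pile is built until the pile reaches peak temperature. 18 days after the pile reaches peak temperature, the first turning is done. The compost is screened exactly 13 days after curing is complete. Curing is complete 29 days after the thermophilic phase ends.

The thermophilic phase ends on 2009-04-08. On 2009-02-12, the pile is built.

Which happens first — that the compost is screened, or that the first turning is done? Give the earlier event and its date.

The first turning is done — 2009-03-13

The thermophilic phase ends: Apr 8, 2009.
Curing is complete: Apr 8, 2009 + 29 days = May 7, 2009.
The compost is screened: May 7, 2009 + 13 days = May 20, 2009.
The pile is built: Feb 12, 2009.
The pile reaches peak temperature: Feb 12, 2009 + 11 days = Feb 23, 2009.
The first turning is done: Feb 23, 2009 + 18 days = Mar 13, 2009.
Comparing: the compost is screened on May 20, 2009 vs the first turning is done on Mar 13, 2009. Earlier: the first turning is done.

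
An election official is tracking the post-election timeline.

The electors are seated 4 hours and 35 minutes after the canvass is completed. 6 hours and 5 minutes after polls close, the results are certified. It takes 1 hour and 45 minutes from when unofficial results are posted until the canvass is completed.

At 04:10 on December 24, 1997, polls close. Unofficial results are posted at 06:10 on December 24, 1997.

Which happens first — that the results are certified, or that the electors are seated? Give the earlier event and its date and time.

Polls close: 04:10 Dec 24, 1997.
The results are certified: 04:10 Dec 24, 1997 + 6h05m = 10:15 Dec 24, 1997.
Unofficial results are posted: 06:10 Dec 24, 1997.
The canvass is completed: 06:10 Dec 24, 1997 + 1h45m = 07:55 Dec 24, 1997.
The electors are seated: 07:55 Dec 24, 1997 + 4h35m = 12:30 Dec 24, 1997.
Comparing: the results are certified at 10:15 Dec 24, 1997 vs the electors are seated at 12:30 Dec 24, 1997. Earlier: the results are certified.

The results are certified — 10:15 on December 24, 1997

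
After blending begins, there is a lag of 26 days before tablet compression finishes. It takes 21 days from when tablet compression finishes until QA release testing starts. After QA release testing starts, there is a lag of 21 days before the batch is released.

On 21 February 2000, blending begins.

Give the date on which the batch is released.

29 April 2000

Blending begins: Feb 21, 2000.
Tablet compression finishes: Feb 21, 2000 + 26 days = Mar 18, 2000.
QA release testing starts: Mar 18, 2000 + 21 days = Apr 8, 2000.
The batch is released: Apr 8, 2000 + 21 days = Apr 29, 2000.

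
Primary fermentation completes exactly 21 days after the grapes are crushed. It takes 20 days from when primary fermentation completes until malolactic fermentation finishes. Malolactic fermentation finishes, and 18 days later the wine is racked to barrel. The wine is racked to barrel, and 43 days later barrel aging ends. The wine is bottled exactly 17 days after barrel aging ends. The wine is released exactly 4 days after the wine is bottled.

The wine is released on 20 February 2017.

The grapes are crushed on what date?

20 October 2016

The wine is released: Feb 20, 2017.
The wine is bottled: Feb 20, 2017 − 4 days = Feb 16, 2017.
Barrel aging ends: Feb 16, 2017 − 17 days = Jan 30, 2017.
The wine is racked to barrel: Jan 30, 2017 − 43 days = Dec 18, 2016.
Malolactic fermentation finishes: Dec 18, 2016 − 18 days = Nov 30, 2016.
Primary fermentation completes: Nov 30, 2016 − 20 days = Nov 10, 2016.
The grapes are crushed: Nov 10, 2016 − 21 days = Oct 20, 2016.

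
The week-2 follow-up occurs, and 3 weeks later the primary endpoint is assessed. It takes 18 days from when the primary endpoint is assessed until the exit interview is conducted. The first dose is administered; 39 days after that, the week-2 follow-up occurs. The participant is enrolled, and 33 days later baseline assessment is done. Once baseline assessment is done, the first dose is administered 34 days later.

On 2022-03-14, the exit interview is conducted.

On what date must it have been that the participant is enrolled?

2021-10-20

The exit interview is conducted: Mar 14, 2022.
The primary endpoint is assessed: Mar 14, 2022 − 18 days = Feb 24, 2022.
The week-2 follow-up occurs: Feb 24, 2022 − 3 weeks = Feb 3, 2022.
The first dose is administered: Feb 3, 2022 − 39 days = Dec 26, 2021.
Baseline assessment is done: Dec 26, 2021 − 34 days = Nov 22, 2021.
The participant is enrolled: Nov 22, 2021 − 33 days = Oct 20, 2021.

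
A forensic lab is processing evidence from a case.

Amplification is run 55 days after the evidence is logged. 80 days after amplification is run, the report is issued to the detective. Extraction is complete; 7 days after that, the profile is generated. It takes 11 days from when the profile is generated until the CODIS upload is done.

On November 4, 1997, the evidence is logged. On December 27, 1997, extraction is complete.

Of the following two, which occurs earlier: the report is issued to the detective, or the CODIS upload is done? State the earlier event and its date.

The CODIS upload is done — January 14, 1998

The evidence is logged: Nov 4, 1997.
Amplification is run: Nov 4, 1997 + 55 days = Dec 29, 1997.
The report is issued to the detective: Dec 29, 1997 + 80 days = Mar 19, 1998.
Extraction is complete: Dec 27, 1997.
The profile is generated: Dec 27, 1997 + 7 days = Jan 3, 1998.
The CODIS upload is done: Jan 3, 1998 + 11 days = Jan 14, 1998.
Comparing: the report is issued to the detective on Mar 19, 1998 vs the CODIS upload is done on Jan 14, 1998. Earlier: the CODIS upload is done.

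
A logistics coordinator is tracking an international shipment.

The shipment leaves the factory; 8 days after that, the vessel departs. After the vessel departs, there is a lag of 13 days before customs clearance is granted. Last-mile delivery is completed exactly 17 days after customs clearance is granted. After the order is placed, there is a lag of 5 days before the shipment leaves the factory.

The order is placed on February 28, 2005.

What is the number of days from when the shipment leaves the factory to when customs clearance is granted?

21 days

Causal path: the shipment leaves the factory → the vessel departs → customs clearance is granted.
Total delay along the path: 8 + 13 = 21 days.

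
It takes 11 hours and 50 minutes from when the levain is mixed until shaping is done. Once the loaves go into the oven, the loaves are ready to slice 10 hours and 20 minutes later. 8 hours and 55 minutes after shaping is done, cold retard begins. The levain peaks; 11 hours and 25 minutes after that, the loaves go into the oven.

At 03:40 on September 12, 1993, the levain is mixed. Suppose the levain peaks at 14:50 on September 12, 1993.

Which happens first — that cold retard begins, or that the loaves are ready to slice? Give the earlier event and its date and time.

Cold retard begins — 00:25 on September 13, 1993

The levain is mixed: 03:40 Sep 12, 1993.
Shaping is done: 03:40 Sep 12, 1993 + 11h50m = 15:30 Sep 12, 1993.
Cold retard begins: 15:30 Sep 12, 1993 + 8h55m = 00:25 Sep 13, 1993.
The levain peaks: 14:50 Sep 12, 1993.
The loaves go into the oven: 14:50 Sep 12, 1993 + 11h25m = 02:15 Sep 13, 1993.
The loaves are ready to slice: 02:15 Sep 13, 1993 + 10h20m = 12:35 Sep 13, 1993.
Comparing: cold retard begins at 00:25 Sep 13, 1993 vs the loaves are ready to slice at 12:35 Sep 13, 1993. Earlier: cold retard begins.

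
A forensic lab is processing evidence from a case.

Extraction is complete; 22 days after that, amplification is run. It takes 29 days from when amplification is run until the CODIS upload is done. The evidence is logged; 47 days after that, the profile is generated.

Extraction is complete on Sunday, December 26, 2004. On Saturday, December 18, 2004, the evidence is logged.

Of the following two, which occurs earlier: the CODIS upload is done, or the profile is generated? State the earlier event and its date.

Extraction is complete: Dec 26, 2004.
Amplification is run: Dec 26, 2004 + 22 days = Jan 17, 2005.
The CODIS upload is done: Jan 17, 2005 + 29 days = Feb 15, 2005.
The evidence is logged: Dec 18, 2004.
The profile is generated: Dec 18, 2004 + 47 days = Feb 3, 2005.
Comparing: the CODIS upload is done on Feb 15, 2005 vs the profile is generated on Feb 3, 2005. Earlier: the profile is generated.

The profile is generated — Thursday, February 3, 2005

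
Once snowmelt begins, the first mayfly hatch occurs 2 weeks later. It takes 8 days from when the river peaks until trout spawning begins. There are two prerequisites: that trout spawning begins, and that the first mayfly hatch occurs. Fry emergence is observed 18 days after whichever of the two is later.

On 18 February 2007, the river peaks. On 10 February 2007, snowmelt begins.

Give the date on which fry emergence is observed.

The river peaks: Feb 18, 2007.
Trout spawning begins: Feb 18, 2007 + 8 days = Feb 26, 2007.
Snowmelt begins: Feb 10, 2007.
The first mayfly hatch occurs: Feb 10, 2007 + 2 weeks = Feb 24, 2007.
Both prerequisites met — trout spawning begins (Feb 26, 2007), the first mayfly hatch occurs (Feb 24, 2007); the later is Feb 26, 2007.
Fry emergence is observed: Feb 26, 2007 + 18 days = Mar 16, 2007.

16 March 2007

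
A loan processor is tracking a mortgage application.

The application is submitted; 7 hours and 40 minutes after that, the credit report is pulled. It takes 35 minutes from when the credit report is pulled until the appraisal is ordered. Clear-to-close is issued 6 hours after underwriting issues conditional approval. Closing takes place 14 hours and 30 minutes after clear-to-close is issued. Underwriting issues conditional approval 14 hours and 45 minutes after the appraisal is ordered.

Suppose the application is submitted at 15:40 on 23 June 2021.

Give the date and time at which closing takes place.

The application is submitted: 15:40 Jun 23, 2021.
The credit report is pulled: 15:40 Jun 23, 2021 + 7h40m = 23:20 Jun 23, 2021.
The appraisal is ordered: 23:20 Jun 23, 2021 + 35m = 23:55 Jun 23, 2021.
Underwriting issues conditional approval: 23:55 Jun 23, 2021 + 14h45m = 14:40 Jun 24, 2021.
Clear-to-close is issued: 14:40 Jun 24, 2021 + 6h = 20:40 Jun 24, 2021.
Closing takes place: 20:40 Jun 24, 2021 + 14h30m = 11:10 Jun 25, 2021.

11:10 on 25 June 2021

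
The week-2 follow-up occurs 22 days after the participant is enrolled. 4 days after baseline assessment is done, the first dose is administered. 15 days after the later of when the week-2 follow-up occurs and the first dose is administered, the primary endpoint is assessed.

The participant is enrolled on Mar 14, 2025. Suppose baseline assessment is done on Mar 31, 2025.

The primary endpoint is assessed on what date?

The participant is enrolled: Mar 14, 2025.
The week-2 follow-up occurs: Mar 14, 2025 + 22 days = Apr 5, 2025.
Baseline assessment is done: Mar 31, 2025.
The first dose is administered: Mar 31, 2025 + 4 days = Apr 4, 2025.
Both prerequisites met — the week-2 follow-up occurs (Apr 5, 2025), the first dose is administered (Apr 4, 2025); the later is Apr 5, 2025.
The primary endpoint is assessed: Apr 5, 2025 + 15 days = Apr 20, 2025.

Apr 20, 2025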